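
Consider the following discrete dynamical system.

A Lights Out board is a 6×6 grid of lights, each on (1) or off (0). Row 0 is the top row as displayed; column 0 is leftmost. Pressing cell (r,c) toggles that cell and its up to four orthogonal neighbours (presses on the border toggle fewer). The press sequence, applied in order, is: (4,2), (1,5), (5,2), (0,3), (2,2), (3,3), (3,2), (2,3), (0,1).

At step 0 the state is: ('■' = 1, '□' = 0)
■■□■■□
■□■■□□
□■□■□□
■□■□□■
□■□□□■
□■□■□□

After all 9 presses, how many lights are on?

17

k=0  ■■□■■□
■□■■□□
□■□■□□
■□■□□■
□■□□□■
□■□■□□
k=1  ■■□■■□
■□■■□□
□■□■□□
■□□□□■
□□■■□■
□■■■□□
k=2  ■■□■■■
■□■■■■
□■□■□■
■□□□□■
□□■■□■
□■■■□□
k=3  ■■□■■■
■□■■■■
□■□■□■
■□□□□■
□□□■□■
□□□□□□
k=4  ■■■□□■
■□■□■■
□■□■□■
■□□□□■
□□□■□■
□□□□□□
k=5  ■■■□□■
■□□□■■
□□■□□■
■□■□□■
□□□■□■
□□□□□□
k=6  ■■■□□■
■□□□■■
□□■■□■
■□□■■■
□□□□□■
□□□□□□
k=7  ■■■□□■
■□□□■■
□□□■□■
■■■□■■
□□■□□■
□□□□□□
k=8  ■■■□□■
■□□■■■
□□■□■■
■■■■■■
□□■□□■
□□□□□□
k=9  □□□□□■
■■□■■■
□□■□■■
■■■■■■
□□■□□■
□□□□□□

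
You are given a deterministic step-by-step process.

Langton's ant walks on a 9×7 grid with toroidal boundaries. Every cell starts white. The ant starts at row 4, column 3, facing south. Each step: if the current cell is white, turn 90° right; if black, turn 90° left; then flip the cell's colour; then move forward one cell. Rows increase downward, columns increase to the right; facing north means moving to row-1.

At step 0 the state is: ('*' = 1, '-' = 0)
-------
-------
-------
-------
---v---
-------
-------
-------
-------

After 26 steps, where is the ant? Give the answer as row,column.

step 0: -------
-------
-------
-------
---v---
-------
-------
-------
-------
step 1: -------
-------
-------
-------
--<*---
-------
-------
-------
-------
step 2: -------
-------
-------
--^----
--**---
-------
-------
-------
-------
step 3: -------
-------
-------
--*>---
--**---
-------
-------
-------
-------
step 4: -------
-------
-------
--**---
--*v---
-------
-------
-------
-------
step 5: -------
-------
-------
--**---
--*->--
-------
-------
-------
-------
step 6: -------
-------
-------
--**---
--*-*--
----v--
-------
-------
-------
step 7: -------
-------
-------
--**---
--*-*--
---<*--
-------
-------
-------
step 8: -------
-------
-------
--**---
--*^*--
---**--
-------
-------
-------
step 9: -------
-------
-------
--**---
--**>--
---**--
-------
-------
-------
step 10: -------
-------
-------
--**^--
--**---
---**--
-------
-------
-------
step 11: -------
-------
-------
--***>-
--**---
---**--
-------
-------
-------
step 12: -------
-------
-------
--****-
--**-v-
---**--
-------
-------
-------
step 13: -------
-------
-------
--****-
--**<*-
---**--
-------
-------
-------
step 14: -------
-------
-------
--**^*-
--****-
---**--
-------
-------
-------
step 15: -------
-------
-------
--*<-*-
--****-
---**--
-------
-------
-------
step 16: -------
-------
-------
--*--*-
--*v**-
---**--
-------
-------
-------
step 17: -------
-------
-------
--*--*-
--*->*-
---**--
-------
-------
-------
step 18: -------
-------
-------
--*-^*-
--*--*-
---**--
-------
-------
-------
step 19: -------
-------
-------
--*-*>-
--*--*-
---**--
-------
-------
-------
step 20: -------
-------
-----^-
--*-*--
--*--*-
---**--
-------
-------
-------
step 21: -------
-------
-----*>
--*-*--
--*--*-
---**--
-------
-------
-------
step 22: -------
-------
-----**
--*-*-v
--*--*-
---**--
-------
-------
-------
step 23: -------
-------
-----**
--*-*<*
--*--*-
---**--
-------
-------
-------
step 24: -------
-------
-----^*
--*-***
--*--*-
---**--
-------
-------
-------
step 25: -------
-------
----<-*
--*-***
--*--*-
---**--
-------
-------
-------
step 26: -------
----^--
----*-*
--*-***
--*--*-
---**--
-------
-------
-------

1,4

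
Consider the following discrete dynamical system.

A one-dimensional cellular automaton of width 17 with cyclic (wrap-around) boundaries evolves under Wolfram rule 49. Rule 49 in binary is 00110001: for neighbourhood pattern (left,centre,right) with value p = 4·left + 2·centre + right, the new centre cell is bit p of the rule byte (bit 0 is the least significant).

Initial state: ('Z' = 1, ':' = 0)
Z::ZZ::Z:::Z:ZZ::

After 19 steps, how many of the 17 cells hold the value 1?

6

t=0: Z::ZZ::Z:::Z:ZZ::
t=1: :Z:::Z::ZZ::Z::Z:
t=2: ::ZZ::Z:::Z::Z::Z
t=3: Z:::Z::ZZ::Z::Z::
t=4: :ZZ::Z:::Z::Z::Z:
t=5: :::Z::ZZ::Z::Z::Z
t=6: ZZ::Z:::Z::Z::Z::
t=7: ::Z::ZZ::Z::Z::Z:
t=8: Z::Z:::Z::Z::Z::Z
t=9: :Z::ZZ::Z::Z::Z::
t=10: ::Z:::Z::Z::Z::ZZ
t=11: Z::ZZ::Z::Z::Z:::
t=12: :Z:::Z::Z::Z::ZZ:
t=13: ::ZZ::Z::Z::Z:::Z
t=14: Z:::Z::Z::Z::ZZ::
t=15: :ZZ::Z::Z::Z:::Z:
t=16: :::Z::Z::Z::ZZ::Z
t=17: ZZ::Z::Z::Z:::Z::
t=18: ::Z::Z::Z::ZZ::Z:
t=19: Z::Z::Z::Z:::Z::Z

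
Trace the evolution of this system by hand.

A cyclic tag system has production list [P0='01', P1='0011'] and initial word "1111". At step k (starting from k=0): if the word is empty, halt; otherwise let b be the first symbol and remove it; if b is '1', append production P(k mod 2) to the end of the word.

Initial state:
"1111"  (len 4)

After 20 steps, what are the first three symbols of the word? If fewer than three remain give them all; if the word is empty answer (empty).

010

k=0  "1111"  (len 4)
k=1  "11101"  (len 5)
k=2  "11010011"  (len 8)
k=3  "101001101"  (len 9)
k=4  "010011010011"  (len 12)
k=5  "10011010011"  (len 11)
k=6  "00110100110011"  (len 14)
k=7  "0110100110011"  (len 13)
k=8  "110100110011"  (len 12)
k=9  "1010011001101"  (len 13)
k=10  "0100110011010011"  (len 16)
k=11  "100110011010011"  (len 15)
k=12  "001100110100110011"  (len 18)
k=13  "01100110100110011"  (len 17)
k=14  "1100110100110011"  (len 16)
k=15  "10011010011001101"  (len 17)
k=16  "00110100110011010011"  (len 20)
k=17  "0110100110011010011"  (len 19)
k=18  "110100110011010011"  (len 18)
k=19  "1010011001101001101"  (len 19)
k=20  "0100110011010011010011"  (len 22)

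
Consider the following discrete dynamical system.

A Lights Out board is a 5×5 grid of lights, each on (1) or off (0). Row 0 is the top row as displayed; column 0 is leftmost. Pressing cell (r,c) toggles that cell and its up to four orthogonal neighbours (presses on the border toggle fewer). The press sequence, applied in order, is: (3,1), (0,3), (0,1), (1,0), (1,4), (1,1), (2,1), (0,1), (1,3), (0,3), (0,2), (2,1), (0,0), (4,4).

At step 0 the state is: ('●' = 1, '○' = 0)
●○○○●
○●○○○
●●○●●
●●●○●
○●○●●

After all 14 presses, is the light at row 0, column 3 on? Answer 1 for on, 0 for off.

0

[0] ●○○○●
○●○○○
●●○●●
●●●○●
○●○●●
[1] ●○○○●
○●○○○
●○○●●
○○○○●
○○○●●
[2] ●○●●○
○●○●○
●○○●●
○○○○●
○○○●●
[3] ○●○●○
○○○●○
●○○●●
○○○○●
○○○●●
[4] ●●○●○
●●○●○
○○○●●
○○○○●
○○○●●
[5] ●●○●●
●●○○●
○○○●○
○○○○●
○○○●●
[6] ●○○●●
○○●○●
○●○●○
○○○○●
○○○●●
[7] ●○○●●
○●●○●
●○●●○
○●○○●
○○○●●
[8] ○●●●●
○○●○●
●○●●○
○●○○●
○○○●●
[9] ○●●○●
○○○●○
●○●○○
○●○○●
○○○●●
[10] ○●○●○
○○○○○
●○●○○
○●○○●
○○○●●
[11] ○○●○○
○○●○○
●○●○○
○●○○●
○○○●●
[12] ○○●○○
○●●○○
○●○○○
○○○○●
○○○●●
[13] ●●●○○
●●●○○
○●○○○
○○○○●
○○○●●
[14] ●●●○○
●●●○○
○●○○○
○○○○○
○○○○○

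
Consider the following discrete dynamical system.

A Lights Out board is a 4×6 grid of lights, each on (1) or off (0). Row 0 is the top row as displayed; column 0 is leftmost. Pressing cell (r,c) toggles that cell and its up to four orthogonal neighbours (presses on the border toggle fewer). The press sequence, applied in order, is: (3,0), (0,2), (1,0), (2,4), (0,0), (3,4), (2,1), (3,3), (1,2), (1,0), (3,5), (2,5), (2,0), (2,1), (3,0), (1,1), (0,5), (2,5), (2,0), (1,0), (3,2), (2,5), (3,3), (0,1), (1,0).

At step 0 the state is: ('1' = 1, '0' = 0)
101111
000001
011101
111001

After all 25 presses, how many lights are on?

10

step 0: 101111
000001
011101
111001
step 1: 101111
000001
111101
001001
step 2: 110011
001001
111101
001001
step 3: 010011
111001
011101
001001
step 4: 010011
111011
011010
001011
step 5: 100011
011011
011010
001011
step 6: 100011
011011
011000
001100
step 7: 100011
001011
100000
011100
step 8: 100011
001011
100100
010010
step 9: 101011
010111
101100
010010
step 10: 001011
100111
001100
010010
step 11: 001011
100111
001101
010001
step 12: 001011
100110
001110
010000
step 13: 001011
000110
111110
110000
step 14: 001011
010110
000110
100000
step 15: 001011
010110
100110
010000
step 16: 011011
101110
110110
010000
step 17: 011000
101111
110110
010000
step 18: 011000
101110
110101
010001
step 19: 011000
001110
000101
110001
step 20: 111000
111110
100101
110001
step 21: 111000
111110
101101
101101
step 22: 111000
111111
101110
101100
step 23: 111000
111111
101010
100010
step 24: 000000
101111
101010
100010
step 25: 100000
011111
001010
100010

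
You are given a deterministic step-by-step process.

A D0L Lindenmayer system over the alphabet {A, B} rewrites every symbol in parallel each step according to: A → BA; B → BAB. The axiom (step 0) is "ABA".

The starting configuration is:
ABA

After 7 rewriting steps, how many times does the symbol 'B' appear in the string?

t=0: ABA
t=1: BABABBA
t=2: BABBABABBABABBABBA
t=3: BABBABABBABBABABBABABBABBABABBABABBABBABABBABBA
t=4: BABBABABBABBABABBABABBABBABABBABBABABBABABBABBABABBABABBAB…BBABABBABABBABBABABBABABBABBABABBABBABABBABABBABBABABBABBA  (len 123)
t=5: BABBABABBABBABABBABABBABBABABBABBABABBABABBABBABABBABABBAB…BBABABBABABBABBABABBABABBABBABABBABBABABBABABBABBABABBABBA  (len 322)
t=6: BABBABABBABBABABBABABBABBABABBABBABABBABABBABBABABBABABBAB…BBABABBABABBABBABABBABABBABBABABBABBABABBABABBABBABABBABBA  (len 843)
t=7: BABBABABBABBABABBABABBABBABABBABBABABBABABBABBABABBABABBAB…BBABABBABABBABBABABBABABBABBABABBABBABABBABABBABBABABBABBA  (len 2207)

1364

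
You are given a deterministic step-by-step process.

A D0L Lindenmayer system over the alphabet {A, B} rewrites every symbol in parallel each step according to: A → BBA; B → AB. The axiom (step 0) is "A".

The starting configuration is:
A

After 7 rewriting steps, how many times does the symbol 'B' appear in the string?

338

step 0: A
step 1: BBA
step 2: ABABBBA
step 3: BBAABBBAABABABBBA
step 4: ABABBBABBAABABABBBABBAABBBAABBBAABABABBBA
step 5: BBAABBBAABABABBBAABABBBABBAABBBAABBBAABABABBBAABABBBABBAABABABBBABBAABABABBBABBAABBBAABBBAABABABBBA
step 6: ABABBBABBAABABABBBABBAABBBAABBBAABABABBBABBAABBBAABABABBBA…ABBBAABABBBABBAABABABBBABBAABABABBBABBAABBBAABBBAABABABBBA  (len 239)
step 7: BBAABBBAABABABBBAABABBBABBAABBBAABBBAABABABBBAABABBBABBAAB…ABBBAABABBBABBAABABABBBABBAABABABBBABBAABBBAABBBAABABABBBA  (len 577)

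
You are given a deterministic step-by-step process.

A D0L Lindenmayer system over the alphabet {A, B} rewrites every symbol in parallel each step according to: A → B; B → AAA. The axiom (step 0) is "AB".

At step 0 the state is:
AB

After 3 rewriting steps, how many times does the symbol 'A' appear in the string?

9

step 0: AB
step 1: BAAA
step 2: AAABBB
step 3: BBBAAAAAAAAA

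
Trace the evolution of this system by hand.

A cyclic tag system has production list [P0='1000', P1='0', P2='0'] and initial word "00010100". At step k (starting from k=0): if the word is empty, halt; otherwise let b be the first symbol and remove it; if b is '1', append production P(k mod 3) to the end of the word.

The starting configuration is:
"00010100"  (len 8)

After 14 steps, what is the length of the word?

0

step 0: "00010100"  (len 8)
step 1: "0010100"  (len 7)
step 2: "010100"  (len 6)
step 3: "10100"  (len 5)
step 4: "01001000"  (len 8)
step 5: "1001000"  (len 7)
step 6: "0010000"  (len 7)
step 7: "010000"  (len 6)
step 8: "10000"  (len 5)
step 9: "00000"  (len 5)
step 10: "0000"  (len 4)
step 11: "000"  (len 3)
step 12: "00"  (len 2)
step 13: "0"  (len 1)
step 14: (halted — word empty)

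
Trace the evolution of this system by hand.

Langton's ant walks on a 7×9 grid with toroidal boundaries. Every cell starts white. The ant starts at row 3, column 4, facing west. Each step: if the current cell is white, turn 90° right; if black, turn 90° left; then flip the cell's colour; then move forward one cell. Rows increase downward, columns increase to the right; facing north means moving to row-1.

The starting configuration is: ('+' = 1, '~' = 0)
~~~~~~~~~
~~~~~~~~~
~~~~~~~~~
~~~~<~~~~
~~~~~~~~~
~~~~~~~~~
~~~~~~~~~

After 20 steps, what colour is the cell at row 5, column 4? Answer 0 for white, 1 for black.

[0] ~~~~~~~~~
~~~~~~~~~
~~~~~~~~~
~~~~<~~~~
~~~~~~~~~
~~~~~~~~~
~~~~~~~~~
[1] ~~~~~~~~~
~~~~~~~~~
~~~~^~~~~
~~~~+~~~~
~~~~~~~~~
~~~~~~~~~
~~~~~~~~~
[2] ~~~~~~~~~
~~~~~~~~~
~~~~+>~~~
~~~~+~~~~
~~~~~~~~~
~~~~~~~~~
~~~~~~~~~
[3] ~~~~~~~~~
~~~~~~~~~
~~~~++~~~
~~~~+v~~~
~~~~~~~~~
~~~~~~~~~
~~~~~~~~~
[4] ~~~~~~~~~
~~~~~~~~~
~~~~++~~~
~~~~<+~~~
~~~~~~~~~
~~~~~~~~~
~~~~~~~~~
[5] ~~~~~~~~~
~~~~~~~~~
~~~~++~~~
~~~~~+~~~
~~~~v~~~~
~~~~~~~~~
~~~~~~~~~
[6] ~~~~~~~~~
~~~~~~~~~
~~~~++~~~
~~~~~+~~~
~~~<+~~~~
~~~~~~~~~
~~~~~~~~~
[7] ~~~~~~~~~
~~~~~~~~~
~~~~++~~~
~~~^~+~~~
~~~++~~~~
~~~~~~~~~
~~~~~~~~~
[8] ~~~~~~~~~
~~~~~~~~~
~~~~++~~~
~~~+>+~~~
~~~++~~~~
~~~~~~~~~
~~~~~~~~~
[9] ~~~~~~~~~
~~~~~~~~~
~~~~++~~~
~~~+++~~~
~~~+v~~~~
~~~~~~~~~
~~~~~~~~~
[10] ~~~~~~~~~
~~~~~~~~~
~~~~++~~~
~~~+++~~~
~~~+~>~~~
~~~~~~~~~
~~~~~~~~~
[11] ~~~~~~~~~
~~~~~~~~~
~~~~++~~~
~~~+++~~~
~~~+~+~~~
~~~~~v~~~
~~~~~~~~~
[12] ~~~~~~~~~
~~~~~~~~~
~~~~++~~~
~~~+++~~~
~~~+~+~~~
~~~~<+~~~
~~~~~~~~~
[13] ~~~~~~~~~
~~~~~~~~~
~~~~++~~~
~~~+++~~~
~~~+^+~~~
~~~~++~~~
~~~~~~~~~
[14] ~~~~~~~~~
~~~~~~~~~
~~~~++~~~
~~~+++~~~
~~~++>~~~
~~~~++~~~
~~~~~~~~~
[15] ~~~~~~~~~
~~~~~~~~~
~~~~++~~~
~~~++^~~~
~~~++~~~~
~~~~++~~~
~~~~~~~~~
[16] ~~~~~~~~~
~~~~~~~~~
~~~~++~~~
~~~+<~~~~
~~~++~~~~
~~~~++~~~
~~~~~~~~~
[17] ~~~~~~~~~
~~~~~~~~~
~~~~++~~~
~~~+~~~~~
~~~+v~~~~
~~~~++~~~
~~~~~~~~~
[18] ~~~~~~~~~
~~~~~~~~~
~~~~++~~~
~~~+~~~~~
~~~+~>~~~
~~~~++~~~
~~~~~~~~~
[19] ~~~~~~~~~
~~~~~~~~~
~~~~++~~~
~~~+~~~~~
~~~+~+~~~
~~~~+v~~~
~~~~~~~~~
[20] ~~~~~~~~~
~~~~~~~~~
~~~~++~~~
~~~+~~~~~
~~~+~+~~~
~~~~+~>~~
~~~~~~~~~

1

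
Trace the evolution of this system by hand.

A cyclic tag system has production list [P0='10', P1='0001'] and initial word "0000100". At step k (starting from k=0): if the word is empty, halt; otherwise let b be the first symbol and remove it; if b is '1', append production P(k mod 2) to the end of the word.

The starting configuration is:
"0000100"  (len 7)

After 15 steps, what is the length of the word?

4

step 0: "0000100"  (len 7)
step 1: "000100"  (len 6)
step 2: "00100"  (len 5)
step 3: "0100"  (len 4)
step 4: "100"  (len 3)
step 5: "0010"  (len 4)
step 6: "010"  (len 3)
step 7: "10"  (len 2)
step 8: "00001"  (len 5)
step 9: "0001"  (len 4)
step 10: "001"  (len 3)
step 11: "01"  (len 2)
step 12: "1"  (len 1)
step 13: "10"  (len 2)
step 14: "00001"  (len 5)
step 15: "0001"  (len 4)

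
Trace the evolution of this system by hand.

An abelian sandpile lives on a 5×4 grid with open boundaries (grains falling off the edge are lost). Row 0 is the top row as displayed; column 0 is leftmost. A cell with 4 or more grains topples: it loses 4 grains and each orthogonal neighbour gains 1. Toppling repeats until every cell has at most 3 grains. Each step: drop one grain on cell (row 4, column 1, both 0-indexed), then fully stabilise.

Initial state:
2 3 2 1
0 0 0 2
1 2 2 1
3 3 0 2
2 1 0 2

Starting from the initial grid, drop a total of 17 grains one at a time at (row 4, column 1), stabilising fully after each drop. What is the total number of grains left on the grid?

[0] 2 3 2 1
0 0 0 2
1 2 2 1
3 3 0 2
2 1 0 2
[1] 2 3 2 1
0 0 0 2
1 2 2 1
3 3 0 2
2 2 0 2
[2] 2 3 2 1
0 0 0 2
1 2 2 1
3 3 0 2
2 3 0 2
[3] 2 3 2 1
0 0 0 2
2 3 2 1
1 1 1 2
0 2 1 2
[4] 2 3 2 1
0 0 0 2
2 3 2 1
1 1 1 2
0 3 1 2
[5] 2 3 2 1
0 0 0 2
2 3 2 1
1 2 1 2
1 0 2 2
[6] 2 3 2 1
0 0 0 2
2 3 2 1
1 2 1 2
1 1 2 2
[7] 2 3 2 1
0 0 0 2
2 3 2 1
1 2 1 2
1 2 2 2
[8] 2 3 2 1
0 0 0 2
2 3 2 1
1 2 1 2
1 3 2 2
[9] 2 3 2 1
0 0 0 2
2 3 2 1
1 3 1 2
2 0 3 2
[10] 2 3 2 1
0 0 0 2
2 3 2 1
1 3 1 2
2 1 3 2
[11] 2 3 2 1
0 0 0 2
2 3 2 1
1 3 1 2
2 2 3 2
[12] 2 3 2 1
0 0 0 2
2 3 2 1
1 3 1 2
2 3 3 2
[13] 2 3 2 1
0 1 0 2
3 0 3 1
2 1 3 2
3 2 0 3
[14] 2 3 2 1
0 1 0 2
3 0 3 1
2 1 3 2
3 3 0 3
[15] 2 3 2 1
0 1 0 2
3 0 3 1
3 2 3 2
0 1 1 3
[16] 2 3 2 1
0 1 0 2
3 0 3 1
3 2 3 2
0 2 1 3
[17] 2 3 2 1
0 1 0 2
3 0 3 1
3 2 3 2
0 3 1 3

35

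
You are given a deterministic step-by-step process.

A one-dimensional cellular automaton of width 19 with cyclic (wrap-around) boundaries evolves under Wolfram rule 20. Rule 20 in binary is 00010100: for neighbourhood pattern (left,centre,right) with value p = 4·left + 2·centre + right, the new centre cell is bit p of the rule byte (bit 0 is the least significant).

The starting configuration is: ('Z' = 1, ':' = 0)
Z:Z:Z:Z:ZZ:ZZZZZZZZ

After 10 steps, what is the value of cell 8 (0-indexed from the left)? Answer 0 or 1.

step 0: Z:Z:Z:Z:ZZ:ZZZZZZZZ
step 1: ::Z:Z:Z::::::::::::
step 2: ::Z:Z:ZZ:::::::::::
step 3: ::Z:Z:::Z::::::::::
step 4: ::Z:ZZ::ZZ:::::::::
step 5: ::Z:::Z:::Z::::::::
step 6: ::ZZ::ZZ::ZZ:::::::
step 7: ::::Z:::Z:::Z::::::
step 8: ::::ZZ::ZZ::ZZ:::::
step 9: ::::::Z:::Z:::Z::::
step 10: ::::::ZZ::ZZ::ZZ:::

0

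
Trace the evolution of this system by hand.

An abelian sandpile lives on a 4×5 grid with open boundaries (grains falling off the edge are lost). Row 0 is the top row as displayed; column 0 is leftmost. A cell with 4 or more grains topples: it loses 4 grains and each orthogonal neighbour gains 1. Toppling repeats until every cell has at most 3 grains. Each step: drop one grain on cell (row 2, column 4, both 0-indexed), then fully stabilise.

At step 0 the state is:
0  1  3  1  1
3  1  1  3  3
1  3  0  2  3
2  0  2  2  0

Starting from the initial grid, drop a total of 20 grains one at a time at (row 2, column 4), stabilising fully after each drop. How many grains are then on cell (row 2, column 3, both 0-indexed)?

3

t=0: 0  1  3  1  1
3  1  1  3  3
1  3  0  2  3
2  0  2  2  0
t=1: 0  1  3  2  2
3  1  2  1  1
1  3  1  0  2
2  0  2  3  1
t=2: 0  1  3  2  2
3  1  2  1  1
1  3  1  0  3
2  0  2  3  1
t=3: 0  1  3  2  2
3  1  2  1  2
1  3  1  1  0
2  0  2  3  2
t=4: 0  1  3  2  2
3  1  2  1  2
1  3  1  1  1
2  0  2  3  2
t=5: 0  1  3  2  2
3  1  2  1  2
1  3  1  1  2
2  0  2  3  2
t=6: 0  1  3  2  2
3  1  2  1  2
1  3  1  1  3
2  0  2  3  2
t=7: 0  1  3  2  2
3  1  2  1  3
1  3  1  2  0
2  0  2  3  3
t=8: 0  1  3  2  2
3  1  2  1  3
1  3  1  2  1
2  0  2  3  3
t=9: 0  1  3  2  2
3  1  2  1  3
1  3  1  2  2
2  0  2  3  3
t=10: 0  1  3  2  2
3  1  2  1  3
1  3  1  2  3
2  0  2  3  3
t=11: 0  1  3  2  3
3  1  2  3  0
1  3  2  0  3
2  0  3  1  1
t=12: 0  1  3  2  3
3  1  2  3  1
1  3  2  1  0
2  0  3  1  2
t=13: 0  1  3  2  3
3  1  2  3  1
1  3  2  1  1
2  0  3  1  2
t=14: 0  1  3  2  3
3  1  2  3  1
1  3  2  1  2
2  0  3  1  2
t=15: 0  1  3  2  3
3  1  2  3  1
1  3  2  1  3
2  0  3  1  2
t=16: 0  1  3  2  3
3  1  2  3  2
1  3  2  2  0
2  0  3  1  3
t=17: 0  1  3  2  3
3  1  2  3  2
1  3  2  2  1
2  0  3  1  3
t=18: 0  1  3  2  3
3  1  2  3  2
1  3  2  2  2
2  0  3  1  3
t=19: 0  1  3  2  3
3  1  2  3  2
1  3  2  2  3
2  0  3  1  3
t=20: 0  1  3  2  3
3  1  2  3  3
1  3  2  3  1
2  0  3  2  0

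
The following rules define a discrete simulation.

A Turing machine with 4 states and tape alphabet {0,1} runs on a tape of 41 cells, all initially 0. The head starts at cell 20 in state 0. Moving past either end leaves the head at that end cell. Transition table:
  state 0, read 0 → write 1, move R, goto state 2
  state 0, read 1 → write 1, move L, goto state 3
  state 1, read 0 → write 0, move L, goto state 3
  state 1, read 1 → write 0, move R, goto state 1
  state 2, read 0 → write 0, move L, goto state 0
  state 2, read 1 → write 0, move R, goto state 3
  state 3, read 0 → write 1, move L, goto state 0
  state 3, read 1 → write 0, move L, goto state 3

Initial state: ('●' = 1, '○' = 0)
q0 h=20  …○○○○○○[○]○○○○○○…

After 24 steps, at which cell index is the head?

14

k=0  q0 h=20  …○○○○○○[○]○○○○○○…
k=1  q2 h=21  …○○○○○●[○]○○○○○○…
k=2  q0 h=20  …○○○○○○[●]○○○○○○…
k=3  q3 h=19  …○○○○○○[○]●○○○○○…
k=4  q0 h=18  …○○○○○○[○]●●○○○○…
k=5  q2 h=19  …○○○○○●[●]●○○○○○…
k=6  q3 h=20  …○○○○●○[●]○○○○○○…
k=7  q3 h=19  …○○○○○●[○]○○○○○○…
k=8  q0 h=18  …○○○○○○[●]●○○○○○…
k=9  q3 h=17  …○○○○○○[○]●●○○○○…
k=10  q0 h=16  …○○○○○○[○]●●●○○○…
k=11  q2 h=17  …○○○○○●[●]●●○○○○…
k=12  q3 h=18  …○○○○●○[●]●○○○○○…
k=13  q3 h=17  …○○○○○●[○]○●○○○○…
k=14  q0 h=16  …○○○○○○[●]●○●○○○…
k=15  q3 h=15  …○○○○○○[○]●●○●○○…
k=16  q0 h=14  …○○○○○○[○]●●●○●○…
k=17  q2 h=15  …○○○○○●[●]●●○●○○…
k=18  q3 h=16  …○○○○●○[●]●○●○○○…
k=19  q3 h=15  …○○○○○●[○]○●○●○○…
k=20  q0 h=14  …○○○○○○[●]●○●○●○…
k=21  q3 h=13  …○○○○○○[○]●●○●○●…
k=22  q0 h=12  …○○○○○○[○]●●●○●○…
k=23  q2 h=13  …○○○○○●[●]●●○●○●…
k=24  q3 h=14  …○○○○●○[●]●○●○●○…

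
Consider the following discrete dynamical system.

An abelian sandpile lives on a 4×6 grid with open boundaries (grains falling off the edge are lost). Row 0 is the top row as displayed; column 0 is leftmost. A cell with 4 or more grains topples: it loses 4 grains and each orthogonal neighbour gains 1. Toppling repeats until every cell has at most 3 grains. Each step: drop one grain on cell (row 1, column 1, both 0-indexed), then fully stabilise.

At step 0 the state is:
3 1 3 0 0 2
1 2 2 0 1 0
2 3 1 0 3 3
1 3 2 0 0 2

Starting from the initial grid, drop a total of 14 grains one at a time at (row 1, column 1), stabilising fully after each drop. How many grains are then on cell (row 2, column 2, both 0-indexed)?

t=0: 3 1 3 0 0 2
1 2 2 0 1 0
2 3 1 0 3 3
1 3 2 0 0 2
t=1: 3 1 3 0 0 2
1 3 2 0 1 0
2 3 1 0 3 3
1 3 2 0 0 2
t=2: 3 2 3 0 0 2
2 1 3 0 1 0
3 1 2 0 3 3
2 0 3 0 0 2
t=3: 3 2 3 0 0 2
2 2 3 0 1 0
3 1 2 0 3 3
2 0 3 0 0 2
t=4: 3 2 3 0 0 2
2 3 3 0 1 0
3 1 2 0 3 3
2 0 3 0 0 2
t=5: 1 1 1 1 0 2
1 3 1 1 1 0
0 3 3 0 3 3
3 0 3 0 0 2
t=6: 1 2 1 1 0 2
2 1 3 1 1 0
1 1 1 1 3 3
3 2 0 1 0 2
t=7: 1 2 1 1 0 2
2 2 3 1 1 0
1 1 1 1 3 3
3 2 0 1 0 2
t=8: 1 2 1 1 0 2
2 3 3 1 1 0
1 1 1 1 3 3
3 2 0 1 0 2
t=9: 1 3 2 1 0 2
3 1 0 2 1 0
1 2 2 1 3 3
3 2 0 1 0 2
t=10: 1 3 2 1 0 2
3 2 0 2 1 0
1 2 2 1 3 3
3 2 0 1 0 2
t=11: 1 3 2 1 0 2
3 3 0 2 1 0
1 2 2 1 3 3
3 2 0 1 0 2
t=12: 3 0 3 1 0 2
0 2 1 2 1 0
2 3 2 1 3 3
3 2 0 1 0 2
t=13: 3 0 3 1 0 2
0 3 1 2 1 0
2 3 2 1 3 3
3 2 0 1 0 2
t=14: 3 1 3 1 0 2
1 1 2 2 1 0
3 0 3 1 3 3
3 3 0 1 0 2

3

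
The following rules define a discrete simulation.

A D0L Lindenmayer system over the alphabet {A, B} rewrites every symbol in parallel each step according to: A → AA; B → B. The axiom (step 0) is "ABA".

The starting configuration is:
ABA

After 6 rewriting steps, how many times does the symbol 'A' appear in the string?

128

gen 0: ABA
gen 1: AABAA
gen 2: AAAABAAAA
gen 3: AAAAAAAABAAAAAAAA
gen 4: AAAAAAAAAAAAAAAABAAAAAAAAAAAAAAAA
gen 5: AAAAAAAAAAAAAAAAAAAAAAAAAAAAAAAABAAAAAAAAAAAAAAAAAAAAAAAAAAAAAAAA
gen 6: AAAAAAAAAAAAAAAAAAAAAAAAAAAAAAAAAAAAAAAAAAAAAAAAAAAAAAAAAA…AAAAAAAAAAAAAAAAAAAAAAAAAAAAAAAAAAAAAAAAAAAAAAAAAAAAAAAAAA  (len 129)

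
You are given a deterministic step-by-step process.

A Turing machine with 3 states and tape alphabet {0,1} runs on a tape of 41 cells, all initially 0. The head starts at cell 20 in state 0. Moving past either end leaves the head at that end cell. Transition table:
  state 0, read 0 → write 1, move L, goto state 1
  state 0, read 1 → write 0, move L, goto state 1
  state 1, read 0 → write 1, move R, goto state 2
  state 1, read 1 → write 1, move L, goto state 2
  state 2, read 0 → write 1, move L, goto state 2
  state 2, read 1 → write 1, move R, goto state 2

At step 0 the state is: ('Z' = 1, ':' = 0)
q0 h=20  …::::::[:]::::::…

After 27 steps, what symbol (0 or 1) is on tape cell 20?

1

k=0  q0 h=20  …::::::[:]::::::…
k=1  q1 h=19  …::::::[:]Z:::::…
k=2  q2 h=20  …:::::Z[Z]::::::…
k=3  q2 h=21  …::::ZZ[:]::::::…
k=4  q2 h=20  …:::::Z[Z]Z:::::…
k=5  q2 h=21  …::::ZZ[Z]::::::…
k=6  q2 h=22  …:::ZZZ[:]::::::…
k=7  q2 h=21  …::::ZZ[Z]Z:::::…
k=8  q2 h=22  …:::ZZZ[Z]::::::…
k=9  q2 h=23  …::ZZZZ[:]::::::…
k=10  q2 h=22  …:::ZZZ[Z]Z:::::…
k=11  q2 h=23  …::ZZZZ[Z]::::::…
k=12  q2 h=24  …:ZZZZZ[:]::::::…
k=13  q2 h=23  …::ZZZZ[Z]Z:::::…
k=14  q2 h=24  …:ZZZZZ[Z]::::::…
k=15  q2 h=25  …ZZZZZZ[:]::::::…
k=16  q2 h=24  …:ZZZZZ[Z]Z:::::…
k=17  q2 h=25  …ZZZZZZ[Z]::::::…
k=18  q2 h=26  …ZZZZZZ[:]::::::…
k=19  q2 h=25  …ZZZZZZ[Z]Z:::::…
k=20  q2 h=26  …ZZZZZZ[Z]::::::…
k=21  q2 h=27  …ZZZZZZ[:]::::::…
k=22  q2 h=26  …ZZZZZZ[Z]Z:::::…
k=23  q2 h=27  …ZZZZZZ[Z]::::::…
k=24  q2 h=28  …ZZZZZZ[:]::::::…
k=25  q2 h=27  …ZZZZZZ[Z]Z:::::…
k=26  q2 h=28  …ZZZZZZ[Z]::::::…
k=27  q2 h=29  …ZZZZZZ[:]::::::…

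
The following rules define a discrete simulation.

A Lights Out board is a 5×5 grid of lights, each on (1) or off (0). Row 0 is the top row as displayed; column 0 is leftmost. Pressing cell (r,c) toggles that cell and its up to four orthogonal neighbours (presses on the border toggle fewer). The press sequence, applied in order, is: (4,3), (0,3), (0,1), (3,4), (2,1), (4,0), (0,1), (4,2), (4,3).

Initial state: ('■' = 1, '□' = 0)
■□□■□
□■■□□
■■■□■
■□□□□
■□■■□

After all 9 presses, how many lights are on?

10

gen 0: ■□□■□
□■■□□
■■■□■
■□□□□
■□■■□
gen 1: ■□□■□
□■■□□
■■■□■
■□□■□
■□□□■
gen 2: ■□■□■
□■■■□
■■■□■
■□□■□
■□□□■
gen 3: □■□□■
□□■■□
■■■□■
■□□■□
■□□□■
gen 4: □■□□■
□□■■□
■■■□□
■□□□■
■□□□□
gen 5: □■□□■
□■■■□
□□□□□
■■□□■
■□□□□
gen 6: □■□□■
□■■■□
□□□□□
□■□□■
□■□□□
gen 7: ■□■□■
□□■■□
□□□□□
□■□□■
□■□□□
gen 8: ■□■□■
□□■■□
□□□□□
□■■□■
□□■■□
gen 9: ■□■□■
□□■■□
□□□□□
□■■■■
□□□□■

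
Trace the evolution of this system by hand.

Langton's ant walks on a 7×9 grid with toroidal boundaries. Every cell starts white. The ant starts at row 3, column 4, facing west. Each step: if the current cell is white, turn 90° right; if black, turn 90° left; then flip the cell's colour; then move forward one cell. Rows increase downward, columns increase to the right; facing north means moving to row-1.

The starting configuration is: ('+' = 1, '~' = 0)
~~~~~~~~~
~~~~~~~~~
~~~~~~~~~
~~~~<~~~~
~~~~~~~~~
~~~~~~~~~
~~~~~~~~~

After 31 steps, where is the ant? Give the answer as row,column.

0) ~~~~~~~~~
~~~~~~~~~
~~~~~~~~~
~~~~<~~~~
~~~~~~~~~
~~~~~~~~~
~~~~~~~~~
1) ~~~~~~~~~
~~~~~~~~~
~~~~^~~~~
~~~~+~~~~
~~~~~~~~~
~~~~~~~~~
~~~~~~~~~
2) ~~~~~~~~~
~~~~~~~~~
~~~~+>~~~
~~~~+~~~~
~~~~~~~~~
~~~~~~~~~
~~~~~~~~~
3) ~~~~~~~~~
~~~~~~~~~
~~~~++~~~
~~~~+v~~~
~~~~~~~~~
~~~~~~~~~
~~~~~~~~~
4) ~~~~~~~~~
~~~~~~~~~
~~~~++~~~
~~~~<+~~~
~~~~~~~~~
~~~~~~~~~
~~~~~~~~~
5) ~~~~~~~~~
~~~~~~~~~
~~~~++~~~
~~~~~+~~~
~~~~v~~~~
~~~~~~~~~
~~~~~~~~~
6) ~~~~~~~~~
~~~~~~~~~
~~~~++~~~
~~~~~+~~~
~~~<+~~~~
~~~~~~~~~
~~~~~~~~~
7) ~~~~~~~~~
~~~~~~~~~
~~~~++~~~
~~~^~+~~~
~~~++~~~~
~~~~~~~~~
~~~~~~~~~
8) ~~~~~~~~~
~~~~~~~~~
~~~~++~~~
~~~+>+~~~
~~~++~~~~
~~~~~~~~~
~~~~~~~~~
9) ~~~~~~~~~
~~~~~~~~~
~~~~++~~~
~~~+++~~~
~~~+v~~~~
~~~~~~~~~
~~~~~~~~~
10) ~~~~~~~~~
~~~~~~~~~
~~~~++~~~
~~~+++~~~
~~~+~>~~~
~~~~~~~~~
~~~~~~~~~
11) ~~~~~~~~~
~~~~~~~~~
~~~~++~~~
~~~+++~~~
~~~+~+~~~
~~~~~v~~~
~~~~~~~~~
12) ~~~~~~~~~
~~~~~~~~~
~~~~++~~~
~~~+++~~~
~~~+~+~~~
~~~~<+~~~
~~~~~~~~~
13) ~~~~~~~~~
~~~~~~~~~
~~~~++~~~
~~~+++~~~
~~~+^+~~~
~~~~++~~~
~~~~~~~~~
14) ~~~~~~~~~
~~~~~~~~~
~~~~++~~~
~~~+++~~~
~~~++>~~~
~~~~++~~~
~~~~~~~~~
15) ~~~~~~~~~
~~~~~~~~~
~~~~++~~~
~~~++^~~~
~~~++~~~~
~~~~++~~~
~~~~~~~~~
16) ~~~~~~~~~
~~~~~~~~~
~~~~++~~~
~~~+<~~~~
~~~++~~~~
~~~~++~~~
~~~~~~~~~
17) ~~~~~~~~~
~~~~~~~~~
~~~~++~~~
~~~+~~~~~
~~~+v~~~~
~~~~++~~~
~~~~~~~~~
18) ~~~~~~~~~
~~~~~~~~~
~~~~++~~~
~~~+~~~~~
~~~+~>~~~
~~~~++~~~
~~~~~~~~~
19) ~~~~~~~~~
~~~~~~~~~
~~~~++~~~
~~~+~~~~~
~~~+~+~~~
~~~~+v~~~
~~~~~~~~~
20) ~~~~~~~~~
~~~~~~~~~
~~~~++~~~
~~~+~~~~~
~~~+~+~~~
~~~~+~>~~
~~~~~~~~~
21) ~~~~~~~~~
~~~~~~~~~
~~~~++~~~
~~~+~~~~~
~~~+~+~~~
~~~~+~+~~
~~~~~~v~~
22) ~~~~~~~~~
~~~~~~~~~
~~~~++~~~
~~~+~~~~~
~~~+~+~~~
~~~~+~+~~
~~~~~<+~~
23) ~~~~~~~~~
~~~~~~~~~
~~~~++~~~
~~~+~~~~~
~~~+~+~~~
~~~~+^+~~
~~~~~++~~
24) ~~~~~~~~~
~~~~~~~~~
~~~~++~~~
~~~+~~~~~
~~~+~+~~~
~~~~++>~~
~~~~~++~~
25) ~~~~~~~~~
~~~~~~~~~
~~~~++~~~
~~~+~~~~~
~~~+~+^~~
~~~~++~~~
~~~~~++~~
26) ~~~~~~~~~
~~~~~~~~~
~~~~++~~~
~~~+~~~~~
~~~+~++>~
~~~~++~~~
~~~~~++~~
27) ~~~~~~~~~
~~~~~~~~~
~~~~++~~~
~~~+~~~~~
~~~+~+++~
~~~~++~v~
~~~~~++~~
28) ~~~~~~~~~
~~~~~~~~~
~~~~++~~~
~~~+~~~~~
~~~+~+++~
~~~~++<+~
~~~~~++~~
29) ~~~~~~~~~
~~~~~~~~~
~~~~++~~~
~~~+~~~~~
~~~+~+^+~
~~~~++++~
~~~~~++~~
30) ~~~~~~~~~
~~~~~~~~~
~~~~++~~~
~~~+~~~~~
~~~+~<~+~
~~~~++++~
~~~~~++~~
31) ~~~~~~~~~
~~~~~~~~~
~~~~++~~~
~~~+~~~~~
~~~+~~~+~
~~~~+v++~
~~~~~++~~

5,5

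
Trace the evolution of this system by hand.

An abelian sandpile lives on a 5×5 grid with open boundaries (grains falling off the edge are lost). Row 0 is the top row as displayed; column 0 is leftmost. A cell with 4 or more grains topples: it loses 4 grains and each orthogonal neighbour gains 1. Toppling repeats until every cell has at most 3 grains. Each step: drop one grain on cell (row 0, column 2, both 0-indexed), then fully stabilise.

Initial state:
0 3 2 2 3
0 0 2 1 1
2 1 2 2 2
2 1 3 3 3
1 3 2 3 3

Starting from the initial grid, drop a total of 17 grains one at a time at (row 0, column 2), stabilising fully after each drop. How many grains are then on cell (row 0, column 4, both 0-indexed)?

2

gen 0: 0 3 2 2 3
0 0 2 1 1
2 1 2 2 2
2 1 3 3 3
1 3 2 3 3
gen 1: 0 3 3 2 3
0 0 2 1 1
2 1 2 2 2
2 1 3 3 3
1 3 2 3 3
gen 2: 1 0 1 3 3
0 1 3 1 1
2 1 2 2 2
2 1 3 3 3
1 3 2 3 3
gen 3: 1 0 2 3 3
0 1 3 1 1
2 1 2 2 2
2 1 3 3 3
1 3 2 3 3
gen 4: 1 0 3 3 3
0 1 3 1 1
2 1 2 2 2
2 1 3 3 3
1 3 2 3 3
gen 5: 1 1 2 1 0
0 2 0 3 2
2 1 3 2 2
2 1 3 3 3
1 3 2 3 3
gen 6: 1 1 3 1 0
0 2 0 3 2
2 1 3 2 2
2 1 3 3 3
1 3 2 3 3
gen 7: 1 2 0 2 0
0 2 1 3 2
2 1 3 2 2
2 1 3 3 3
1 3 2 3 3
gen 8: 1 2 1 2 0
0 2 1 3 2
2 1 3 2 2
2 1 3 3 3
1 3 2 3 3
gen 9: 1 2 2 2 0
0 2 1 3 2
2 1 3 2 2
2 1 3 3 3
1 3 2 3 3
gen 10: 1 2 3 2 0
0 2 1 3 2
2 1 3 2 2
2 1 3 3 3
1 3 2 3 3
gen 11: 1 3 0 3 0
0 2 2 3 2
2 1 3 2 2
2 1 3 3 3
1 3 2 3 3
gen 12: 1 3 1 3 0
0 2 2 3 2
2 1 3 2 2
2 1 3 3 3
1 3 2 3 3
gen 13: 1 3 2 3 0
0 2 2 3 2
2 1 3 2 2
2 1 3 3 3
1 3 2 3 3
gen 14: 1 3 3 3 0
0 2 2 3 2
2 1 3 2 2
2 1 3 3 3
1 3 2 3 3
gen 15: 2 1 3 1 2
1 0 2 3 0
2 3 2 2 1
2 3 2 3 2
2 0 1 2 1
gen 16: 2 2 0 2 2
1 0 3 3 0
2 3 2 2 1
2 3 2 3 2
2 0 1 2 1
gen 17: 2 2 1 2 2
1 0 3 3 0
2 3 2 2 1
2 3 2 3 2
2 0 1 2 1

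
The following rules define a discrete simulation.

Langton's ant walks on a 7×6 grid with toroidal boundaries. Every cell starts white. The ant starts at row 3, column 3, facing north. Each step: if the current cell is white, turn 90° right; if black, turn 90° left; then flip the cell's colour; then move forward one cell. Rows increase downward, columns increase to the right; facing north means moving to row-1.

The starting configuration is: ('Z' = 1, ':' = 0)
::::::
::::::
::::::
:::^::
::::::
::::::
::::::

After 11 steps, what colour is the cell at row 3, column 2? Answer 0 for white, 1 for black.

0) ::::::
::::::
::::::
:::^::
::::::
::::::
::::::
1) ::::::
::::::
::::::
:::Z>:
::::::
::::::
::::::
2) ::::::
::::::
::::::
:::ZZ:
::::v:
::::::
::::::
3) ::::::
::::::
::::::
:::ZZ:
:::<Z:
::::::
::::::
4) ::::::
::::::
::::::
:::^Z:
:::ZZ:
::::::
::::::
5) ::::::
::::::
::::::
::<:Z:
:::ZZ:
::::::
::::::
6) ::::::
::::::
::^:::
::Z:Z:
:::ZZ:
::::::
::::::
7) ::::::
::::::
::Z>::
::Z:Z:
:::ZZ:
::::::
::::::
8) ::::::
::::::
::ZZ::
::ZvZ:
:::ZZ:
::::::
::::::
9) ::::::
::::::
::ZZ::
::<ZZ:
:::ZZ:
::::::
::::::
10) ::::::
::::::
::ZZ::
:::ZZ:
::vZZ:
::::::
::::::
11) ::::::
::::::
::ZZ::
:::ZZ:
:<ZZZ:
::::::
::::::

0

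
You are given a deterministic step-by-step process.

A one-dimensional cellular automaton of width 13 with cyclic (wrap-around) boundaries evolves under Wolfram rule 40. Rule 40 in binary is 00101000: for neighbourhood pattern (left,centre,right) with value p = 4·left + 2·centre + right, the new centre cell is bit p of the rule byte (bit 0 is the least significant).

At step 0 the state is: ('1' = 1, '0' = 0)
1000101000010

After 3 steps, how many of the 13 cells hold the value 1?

0

[0] 1000101000010
[1] 0000010000001
[2] 0000000000000
[3] 0000000000000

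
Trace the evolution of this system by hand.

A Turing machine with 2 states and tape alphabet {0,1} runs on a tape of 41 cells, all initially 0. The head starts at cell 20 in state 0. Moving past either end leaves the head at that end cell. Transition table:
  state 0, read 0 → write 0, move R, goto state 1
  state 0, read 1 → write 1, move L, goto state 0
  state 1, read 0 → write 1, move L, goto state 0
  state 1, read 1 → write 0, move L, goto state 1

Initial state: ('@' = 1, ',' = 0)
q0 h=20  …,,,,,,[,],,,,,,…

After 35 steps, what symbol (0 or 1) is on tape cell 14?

0

[0] q0 h=20  …,,,,,,[,],,,,,,…
[1] q1 h=21  …,,,,,,[,],,,,,,…
[2] q0 h=20  …,,,,,,[,]@,,,,,…
[3] q1 h=21  …,,,,,,[@],,,,,,…
[4] q1 h=20  …,,,,,,[,],,,,,,…
[5] q0 h=19  …,,,,,,[,]@,,,,,…
[6] q1 h=20  …,,,,,,[@],,,,,,…
[7] q1 h=19  …,,,,,,[,],,,,,,…
[8] q0 h=18  …,,,,,,[,]@,,,,,…
[9] q1 h=19  …,,,,,,[@],,,,,,…
[10] q1 h=18  …,,,,,,[,],,,,,,…
[11] q0 h=17  …,,,,,,[,]@,,,,,…
[12] q1 h=18  …,,,,,,[@],,,,,,…
[13] q1 h=17  …,,,,,,[,],,,,,,…
[14] q0 h=16  …,,,,,,[,]@,,,,,…
[15] q1 h=17  …,,,,,,[@],,,,,,…
[16] q1 h=16  …,,,,,,[,],,,,,,…
[17] q0 h=15  …,,,,,,[,]@,,,,,…
[18] q1 h=16  …,,,,,,[@],,,,,,…
[19] q1 h=15  …,,,,,,[,],,,,,,…
[20] q0 h=14  …,,,,,,[,]@,,,,,…
[21] q1 h=15  …,,,,,,[@],,,,,,…
[22] q1 h=14  …,,,,,,[,],,,,,,…
[23] q0 h=13  …,,,,,,[,]@,,,,,…
[24] q1 h=14  …,,,,,,[@],,,,,,…
[25] q1 h=13  …,,,,,,[,],,,,,,…
[26] q0 h=12  …,,,,,,[,]@,,,,,…
[27] q1 h=13  …,,,,,,[@],,,,,,…
[28] q1 h=12  …,,,,,,[,],,,,,,…
[29] q0 h=11  …,,,,,,[,]@,,,,,…
[30] q1 h=12  …,,,,,,[@],,,,,,…
[31] q1 h=11  …,,,,,,[,],,,,,,…
[32] q0 h=10  …,,,,,,[,]@,,,,,…
[33] q1 h=11  …,,,,,,[@],,,,,,…
[34] q1 h=10  …,,,,,,[,],,,,,,…
[35] q0 h= 9  …,,,,,,[,]@,,,,,…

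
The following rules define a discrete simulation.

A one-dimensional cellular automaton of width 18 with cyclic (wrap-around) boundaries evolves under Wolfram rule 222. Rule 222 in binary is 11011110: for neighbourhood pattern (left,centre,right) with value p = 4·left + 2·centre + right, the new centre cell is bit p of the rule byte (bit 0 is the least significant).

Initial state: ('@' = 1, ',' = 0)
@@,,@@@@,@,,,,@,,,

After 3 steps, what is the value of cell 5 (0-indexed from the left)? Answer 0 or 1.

1

t=0: @@,,@@@@,@,,,,@,,,
t=1: @@@@@@@@,@@,,@@@,@
t=2: @@@@@@@@,@@@@@@@,@
t=3: @@@@@@@@,@@@@@@@,@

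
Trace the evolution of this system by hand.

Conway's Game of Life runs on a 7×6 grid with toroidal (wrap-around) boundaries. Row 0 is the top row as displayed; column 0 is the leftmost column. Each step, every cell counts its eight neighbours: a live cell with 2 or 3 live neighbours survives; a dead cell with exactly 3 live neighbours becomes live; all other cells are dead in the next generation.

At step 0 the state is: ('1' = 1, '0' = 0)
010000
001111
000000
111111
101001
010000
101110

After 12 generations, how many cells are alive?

t=0: 010000
001111
000000
111111
101001
010000
101110
t=1: 110000
001110
000000
001110
000000
000010
101100
t=2: 100011
011100
000000
000100
000010
000100
101101
t=3: 000000
111111
000100
000000
000110
001101
111100
t=4: 000000
111111
110101
000110
001110
100001
110110
t=5: 000000
000100
000000
110000
001000
100000
110010
t=6: 000000
000000
000000
010000
100000
100001
110001
t=7: 100000
000000
000000
000000
110001
000000
010001
t=8: 100000
000000
000000
100000
100000
010001
100000
t=9: 000000
000000
000000
000000
110001
010001
110001
t=10: 100000
000000
000000
100000
010001
001010
010001
t=11: 100000
000000
000000
100000
110001
011011
110001
t=12: 110001
000000
000000
110001
001010
001010
001010

12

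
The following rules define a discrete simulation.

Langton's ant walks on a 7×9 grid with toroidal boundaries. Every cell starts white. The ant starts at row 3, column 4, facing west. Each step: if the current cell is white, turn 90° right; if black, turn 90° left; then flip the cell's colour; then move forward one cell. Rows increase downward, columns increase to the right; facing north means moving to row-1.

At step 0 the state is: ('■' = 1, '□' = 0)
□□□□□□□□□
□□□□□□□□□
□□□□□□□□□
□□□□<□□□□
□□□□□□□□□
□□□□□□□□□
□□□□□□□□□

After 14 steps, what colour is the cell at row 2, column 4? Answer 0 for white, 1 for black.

1

step 0: □□□□□□□□□
□□□□□□□□□
□□□□□□□□□
□□□□<□□□□
□□□□□□□□□
□□□□□□□□□
□□□□□□□□□
step 1: □□□□□□□□□
□□□□□□□□□
□□□□^□□□□
□□□□■□□□□
□□□□□□□□□
□□□□□□□□□
□□□□□□□□□
step 2: □□□□□□□□□
□□□□□□□□□
□□□□■>□□□
□□□□■□□□□
□□□□□□□□□
□□□□□□□□□
□□□□□□□□□
step 3: □□□□□□□□□
□□□□□□□□□
□□□□■■□□□
□□□□■v□□□
□□□□□□□□□
□□□□□□□□□
□□□□□□□□□
step 4: □□□□□□□□□
□□□□□□□□□
□□□□■■□□□
□□□□<■□□□
□□□□□□□□□
□□□□□□□□□
□□□□□□□□□
step 5: □□□□□□□□□
□□□□□□□□□
□□□□■■□□□
□□□□□■□□□
□□□□v□□□□
□□□□□□□□□
□□□□□□□□□
step 6: □□□□□□□□□
□□□□□□□□□
□□□□■■□□□
□□□□□■□□□
□□□<■□□□□
□□□□□□□□□
□□□□□□□□□
step 7: □□□□□□□□□
□□□□□□□□□
□□□□■■□□□
□□□^□■□□□
□□□■■□□□□
□□□□□□□□□
□□□□□□□□□
step 8: □□□□□□□□□
□□□□□□□□□
□□□□■■□□□
□□□■>■□□□
□□□■■□□□□
□□□□□□□□□
□□□□□□□□□
step 9: □□□□□□□□□
□□□□□□□□□
□□□□■■□□□
□□□■■■□□□
□□□■v□□□□
□□□□□□□□□
□□□□□□□□□
step 10: □□□□□□□□□
□□□□□□□□□
□□□□■■□□□
□□□■■■□□□
□□□■□>□□□
□□□□□□□□□
□□□□□□□□□
step 11: □□□□□□□□□
□□□□□□□□□
□□□□■■□□□
□□□■■■□□□
□□□■□■□□□
□□□□□v□□□
□□□□□□□□□
step 12: □□□□□□□□□
□□□□□□□□□
□□□□■■□□□
□□□■■■□□□
□□□■□■□□□
□□□□<■□□□
□□□□□□□□□
step 13: □□□□□□□□□
□□□□□□□□□
□□□□■■□□□
□□□■■■□□□
□□□■^■□□□
□□□□■■□□□
□□□□□□□□□
step 14: □□□□□□□□□
□□□□□□□□□
□□□□■■□□□
□□□■■■□□□
□□□■■>□□□
□□□□■■□□□
□□□□□□□□□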